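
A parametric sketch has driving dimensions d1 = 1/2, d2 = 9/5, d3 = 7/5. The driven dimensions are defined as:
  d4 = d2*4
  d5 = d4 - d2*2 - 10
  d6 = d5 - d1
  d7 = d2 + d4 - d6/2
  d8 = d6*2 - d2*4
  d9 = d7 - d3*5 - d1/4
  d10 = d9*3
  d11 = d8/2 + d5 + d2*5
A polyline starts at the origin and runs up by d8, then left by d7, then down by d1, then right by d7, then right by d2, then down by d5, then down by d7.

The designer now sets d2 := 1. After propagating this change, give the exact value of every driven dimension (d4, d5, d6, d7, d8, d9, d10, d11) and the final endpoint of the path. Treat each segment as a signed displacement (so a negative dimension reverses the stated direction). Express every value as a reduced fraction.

d4 = 4
d5 = -8
d6 = -17/2
d7 = 37/4
d8 = -21
d9 = 17/8
d10 = 51/8
d11 = -27/2
endpoint = (1, -91/4)

Apply edit: d2 := 1
  d4 = d2*4 = 4
  d5 = d4 - d2*2 - 10 = -8
  d6 = d5 - d1 = -17/2
  d7 = d2 + d4 - d6/2 = 37/4
  d8 = d6*2 - d2*4 = -21
  d9 = d7 - d3*5 - d1/4 = 17/8
  d10 = d9*3 = 51/8
  d11 = d8/2 + d5 + d2*5 = -27/2
Walk from origin (0, 0):
  seg 1: up by d8 = -21 → (0, -21)
  seg 2: left by d7 = 37/4 → (-37/4, -21)
  seg 3: down by d1 = 1/2 → (-37/4, -43/2)
  seg 4: right by d7 = 37/4 → (0, -43/2)
  seg 5: right by d2 = 1 → (1, -43/2)
  seg 6: down by d5 = -8 → (1, -27/2)
  seg 7: down by d7 = 37/4 → (1, -91/4)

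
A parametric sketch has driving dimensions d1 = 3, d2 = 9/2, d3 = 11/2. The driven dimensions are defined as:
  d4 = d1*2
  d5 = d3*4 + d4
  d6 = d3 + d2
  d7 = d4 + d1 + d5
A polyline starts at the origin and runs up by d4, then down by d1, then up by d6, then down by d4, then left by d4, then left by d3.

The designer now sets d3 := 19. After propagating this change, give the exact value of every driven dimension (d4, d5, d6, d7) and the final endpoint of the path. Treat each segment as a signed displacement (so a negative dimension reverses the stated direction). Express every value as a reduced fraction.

d4 = 6
d5 = 82
d6 = 47/2
d7 = 91
endpoint = (-25, 41/2)

Apply edit: d3 := 19
  d4 = d1*2 = 6
  d5 = d3*4 + d4 = 82
  d6 = d3 + d2 = 47/2
  d7 = d4 + d1 + d5 = 91
Walk from origin (0, 0):
  seg 1: up by d4 = 6 → (0, 6)
  seg 2: down by d1 = 3 → (0, 3)
  seg 3: up by d6 = 47/2 → (0, 53/2)
  seg 4: down by d4 = 6 → (0, 41/2)
  seg 5: left by d4 = 6 → (-6, 41/2)
  seg 6: left by d3 = 19 → (-25, 41/2)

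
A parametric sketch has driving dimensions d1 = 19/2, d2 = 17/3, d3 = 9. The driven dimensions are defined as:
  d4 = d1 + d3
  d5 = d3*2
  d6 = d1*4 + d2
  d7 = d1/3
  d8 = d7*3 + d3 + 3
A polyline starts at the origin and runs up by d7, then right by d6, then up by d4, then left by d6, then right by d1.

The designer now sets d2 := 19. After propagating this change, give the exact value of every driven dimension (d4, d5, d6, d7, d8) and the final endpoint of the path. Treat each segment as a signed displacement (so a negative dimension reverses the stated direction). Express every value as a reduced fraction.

d4 = 37/2
d5 = 18
d6 = 57
d7 = 19/6
d8 = 43/2
endpoint = (19/2, 65/3)

Apply edit: d2 := 19
  d4 = d1 + d3 = 37/2
  d5 = d3*2 = 18
  d6 = d1*4 + d2 = 57
  d7 = d1/3 = 19/6
  d8 = d7*3 + d3 + 3 = 43/2
Walk from origin (0, 0):
  seg 1: up by d7 = 19/6 → (0, 19/6)
  seg 2: right by d6 = 57 → (57, 19/6)
  seg 3: up by d4 = 37/2 → (57, 65/3)
  seg 4: left by d6 = 57 → (0, 65/3)
  seg 5: right by d1 = 19/2 → (19/2, 65/3)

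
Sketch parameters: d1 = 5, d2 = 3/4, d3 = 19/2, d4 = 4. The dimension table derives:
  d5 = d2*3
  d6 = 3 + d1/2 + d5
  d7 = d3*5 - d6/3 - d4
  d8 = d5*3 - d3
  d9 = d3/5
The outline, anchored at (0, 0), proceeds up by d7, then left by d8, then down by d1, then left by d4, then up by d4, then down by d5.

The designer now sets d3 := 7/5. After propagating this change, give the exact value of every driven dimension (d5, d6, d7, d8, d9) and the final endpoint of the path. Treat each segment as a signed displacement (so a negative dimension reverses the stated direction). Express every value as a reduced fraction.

d5 = 9/4
d6 = 31/4
d7 = 5/12
d8 = 107/20
d9 = 7/25
endpoint = (-187/20, -17/6)

Apply edit: d3 := 7/5
  d5 = d2*3 = 9/4
  d6 = 3 + d1/2 + d5 = 31/4
  d7 = d3*5 - d6/3 - d4 = 5/12
  d8 = d5*3 - d3 = 107/20
  d9 = d3/5 = 7/25
Walk from origin (0, 0):
  seg 1: up by d7 = 5/12 → (0, 5/12)
  seg 2: left by d8 = 107/20 → (-107/20, 5/12)
  seg 3: down by d1 = 5 → (-107/20, -55/12)
  seg 4: left by d4 = 4 → (-187/20, -55/12)
  seg 5: up by d4 = 4 → (-187/20, -7/12)
  seg 6: down by d5 = 9/4 → (-187/20, -17/6)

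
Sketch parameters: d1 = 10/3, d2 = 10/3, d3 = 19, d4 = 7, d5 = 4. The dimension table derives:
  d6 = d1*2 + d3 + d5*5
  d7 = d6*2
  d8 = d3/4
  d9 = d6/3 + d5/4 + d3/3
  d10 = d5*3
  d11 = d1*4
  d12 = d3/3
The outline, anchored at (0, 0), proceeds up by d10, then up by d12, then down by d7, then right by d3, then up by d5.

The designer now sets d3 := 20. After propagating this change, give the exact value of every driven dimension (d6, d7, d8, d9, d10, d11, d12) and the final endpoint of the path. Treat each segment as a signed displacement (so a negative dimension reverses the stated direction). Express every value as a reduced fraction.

d6 = 140/3
d7 = 280/3
d8 = 5
d9 = 209/9
d10 = 12
d11 = 40/3
d12 = 20/3
endpoint = (20, -212/3)

Apply edit: d3 := 20
  d6 = d1*2 + d3 + d5*5 = 140/3
  d7 = d6*2 = 280/3
  d8 = d3/4 = 5
  d9 = d6/3 + d5/4 + d3/3 = 209/9
  d10 = d5*3 = 12
  d11 = d1*4 = 40/3
  d12 = d3/3 = 20/3
Walk from origin (0, 0):
  seg 1: up by d10 = 12 → (0, 12)
  seg 2: up by d12 = 20/3 → (0, 56/3)
  seg 3: down by d7 = 280/3 → (0, -224/3)
  seg 4: right by d3 = 20 → (20, -224/3)
  seg 5: up by d5 = 4 → (20, -212/3)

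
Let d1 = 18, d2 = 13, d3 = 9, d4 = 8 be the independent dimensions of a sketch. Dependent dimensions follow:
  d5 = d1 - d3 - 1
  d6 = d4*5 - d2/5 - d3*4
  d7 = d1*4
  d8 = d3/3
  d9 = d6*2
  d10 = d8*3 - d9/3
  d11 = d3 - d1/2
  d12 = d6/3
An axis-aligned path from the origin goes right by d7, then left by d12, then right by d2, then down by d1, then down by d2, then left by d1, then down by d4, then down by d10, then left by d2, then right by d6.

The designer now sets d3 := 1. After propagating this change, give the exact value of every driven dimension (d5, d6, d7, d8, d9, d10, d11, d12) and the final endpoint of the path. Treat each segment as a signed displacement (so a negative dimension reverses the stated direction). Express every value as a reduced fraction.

Apply edit: d3 := 1
  d5 = d1 - d3 - 1 = 16
  d6 = d4*5 - d2/5 - d3*4 = 167/5
  d7 = d1*4 = 72
  d8 = d3/3 = 1/3
  d9 = d6*2 = 334/5
  d10 = d8*3 - d9/3 = -319/15
  d11 = d3 - d1/2 = -8
  d12 = d6/3 = 167/15
Walk from origin (0, 0):
  seg 1: right by d7 = 72 → (72, 0)
  seg 2: left by d12 = 167/15 → (913/15, 0)
  seg 3: right by d2 = 13 → (1108/15, 0)
  seg 4: down by d1 = 18 → (1108/15, -18)
  seg 5: down by d2 = 13 → (1108/15, -31)
  seg 6: left by d1 = 18 → (838/15, -31)
  seg 7: down by d4 = 8 → (838/15, -39)
  seg 8: down by d10 = -319/15 → (838/15, -266/15)
  seg 9: left by d2 = 13 → (643/15, -266/15)
  seg 10: right by d6 = 167/5 → (1144/15, -266/15)

d5 = 16
d6 = 167/5
d7 = 72
d8 = 1/3
d9 = 334/5
d10 = -319/15
d11 = -8
d12 = 167/15
endpoint = (1144/15, -266/15)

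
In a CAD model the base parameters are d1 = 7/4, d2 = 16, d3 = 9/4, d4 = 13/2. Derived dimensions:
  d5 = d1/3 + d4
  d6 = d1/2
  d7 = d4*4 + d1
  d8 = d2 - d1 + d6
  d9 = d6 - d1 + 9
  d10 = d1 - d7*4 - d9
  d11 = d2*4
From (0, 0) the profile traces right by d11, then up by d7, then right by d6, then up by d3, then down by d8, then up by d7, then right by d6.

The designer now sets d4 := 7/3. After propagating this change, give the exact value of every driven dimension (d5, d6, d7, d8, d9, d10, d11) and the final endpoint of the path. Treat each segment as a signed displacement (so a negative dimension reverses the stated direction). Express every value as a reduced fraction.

Apply edit: d4 := 7/3
  d5 = d1/3 + d4 = 35/12
  d6 = d1/2 = 7/8
  d7 = d4*4 + d1 = 133/12
  d8 = d2 - d1 + d6 = 121/8
  d9 = d6 - d1 + 9 = 65/8
  d10 = d1 - d7*4 - d9 = -1217/24
  d11 = d2*4 = 64
Walk from origin (0, 0):
  seg 1: right by d11 = 64 → (64, 0)
  seg 2: up by d7 = 133/12 → (64, 133/12)
  seg 3: right by d6 = 7/8 → (519/8, 133/12)
  seg 4: up by d3 = 9/4 → (519/8, 40/3)
  seg 5: down by d8 = 121/8 → (519/8, -43/24)
  seg 6: up by d7 = 133/12 → (519/8, 223/24)
  seg 7: right by d6 = 7/8 → (263/4, 223/24)

d5 = 35/12
d6 = 7/8
d7 = 133/12
d8 = 121/8
d9 = 65/8
d10 = -1217/24
d11 = 64
endpoint = (263/4, 223/24)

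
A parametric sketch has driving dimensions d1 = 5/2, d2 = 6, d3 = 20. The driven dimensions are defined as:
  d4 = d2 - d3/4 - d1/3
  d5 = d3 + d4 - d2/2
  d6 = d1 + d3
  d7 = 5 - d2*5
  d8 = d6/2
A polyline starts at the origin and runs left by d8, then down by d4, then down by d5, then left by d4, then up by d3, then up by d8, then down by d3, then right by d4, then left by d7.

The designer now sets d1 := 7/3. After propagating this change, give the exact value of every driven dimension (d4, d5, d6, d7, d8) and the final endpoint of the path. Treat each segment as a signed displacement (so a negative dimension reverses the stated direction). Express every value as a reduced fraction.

Apply edit: d1 := 7/3
  d4 = d2 - d3/4 - d1/3 = 2/9
  d5 = d3 + d4 - d2/2 = 155/9
  d6 = d1 + d3 = 67/3
  d7 = 5 - d2*5 = -25
  d8 = d6/2 = 67/6
Walk from origin (0, 0):
  seg 1: left by d8 = 67/6 → (-67/6, 0)
  seg 2: down by d4 = 2/9 → (-67/6, -2/9)
  seg 3: down by d5 = 155/9 → (-67/6, -157/9)
  seg 4: left by d4 = 2/9 → (-205/18, -157/9)
  seg 5: up by d3 = 20 → (-205/18, 23/9)
  seg 6: up by d8 = 67/6 → (-205/18, 247/18)
  seg 7: down by d3 = 20 → (-205/18, -113/18)
  seg 8: right by d4 = 2/9 → (-67/6, -113/18)
  seg 9: left by d7 = -25 → (83/6, -113/18)

d4 = 2/9
d5 = 155/9
d6 = 67/3
d7 = -25
d8 = 67/6
endpoint = (83/6, -113/18)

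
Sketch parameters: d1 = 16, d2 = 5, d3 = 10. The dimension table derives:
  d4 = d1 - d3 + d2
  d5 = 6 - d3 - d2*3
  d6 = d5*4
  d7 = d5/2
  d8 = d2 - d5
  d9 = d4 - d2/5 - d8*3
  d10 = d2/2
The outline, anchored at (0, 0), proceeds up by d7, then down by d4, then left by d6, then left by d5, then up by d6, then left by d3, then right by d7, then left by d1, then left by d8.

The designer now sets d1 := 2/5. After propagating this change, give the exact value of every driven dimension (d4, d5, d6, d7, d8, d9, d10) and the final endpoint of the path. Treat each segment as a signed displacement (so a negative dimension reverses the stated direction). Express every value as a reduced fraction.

d4 = -23/5
d5 = -19
d6 = -76
d7 = -19/2
d8 = 24
d9 = -388/5
d10 = 5/2
endpoint = (511/10, -809/10)

Apply edit: d1 := 2/5
  d4 = d1 - d3 + d2 = -23/5
  d5 = 6 - d3 - d2*3 = -19
  d6 = d5*4 = -76
  d7 = d5/2 = -19/2
  d8 = d2 - d5 = 24
  d9 = d4 - d2/5 - d8*3 = -388/5
  d10 = d2/2 = 5/2
Walk from origin (0, 0):
  seg 1: up by d7 = -19/2 → (0, -19/2)
  seg 2: down by d4 = -23/5 → (0, -49/10)
  seg 3: left by d6 = -76 → (76, -49/10)
  seg 4: left by d5 = -19 → (95, -49/10)
  seg 5: up by d6 = -76 → (95, -809/10)
  seg 6: left by d3 = 10 → (85, -809/10)
  seg 7: right by d7 = -19/2 → (151/2, -809/10)
  seg 8: left by d1 = 2/5 → (751/10, -809/10)
  seg 9: left by d8 = 24 → (511/10, -809/10)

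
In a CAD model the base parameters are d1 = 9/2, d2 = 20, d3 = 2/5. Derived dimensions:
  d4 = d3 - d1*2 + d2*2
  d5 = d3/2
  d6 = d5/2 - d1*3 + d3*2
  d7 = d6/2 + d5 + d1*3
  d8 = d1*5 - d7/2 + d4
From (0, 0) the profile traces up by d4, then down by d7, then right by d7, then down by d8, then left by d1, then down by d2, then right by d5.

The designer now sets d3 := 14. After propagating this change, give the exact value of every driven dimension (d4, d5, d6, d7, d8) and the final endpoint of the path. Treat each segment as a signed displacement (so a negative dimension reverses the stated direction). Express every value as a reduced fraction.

Apply edit: d3 := 14
  d4 = d3 - d1*2 + d2*2 = 45
  d5 = d3/2 = 7
  d6 = d5/2 - d1*3 + d3*2 = 18
  d7 = d6/2 + d5 + d1*3 = 59/2
  d8 = d1*5 - d7/2 + d4 = 211/4
Walk from origin (0, 0):
  seg 1: up by d4 = 45 → (0, 45)
  seg 2: down by d7 = 59/2 → (0, 31/2)
  seg 3: right by d7 = 59/2 → (59/2, 31/2)
  seg 4: down by d8 = 211/4 → (59/2, -149/4)
  seg 5: left by d1 = 9/2 → (25, -149/4)
  seg 6: down by d2 = 20 → (25, -229/4)
  seg 7: right by d5 = 7 → (32, -229/4)

d4 = 45
d5 = 7
d6 = 18
d7 = 59/2
d8 = 211/4
endpoint = (32, -229/4)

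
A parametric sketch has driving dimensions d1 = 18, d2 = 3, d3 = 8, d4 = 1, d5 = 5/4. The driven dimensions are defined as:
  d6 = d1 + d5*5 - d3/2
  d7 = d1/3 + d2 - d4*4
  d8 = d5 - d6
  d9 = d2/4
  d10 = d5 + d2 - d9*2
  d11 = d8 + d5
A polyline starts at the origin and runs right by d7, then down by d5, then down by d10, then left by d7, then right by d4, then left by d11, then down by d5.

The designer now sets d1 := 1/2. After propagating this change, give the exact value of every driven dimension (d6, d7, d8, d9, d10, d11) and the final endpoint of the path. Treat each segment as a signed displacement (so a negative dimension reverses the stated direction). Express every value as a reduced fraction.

d6 = 11/4
d7 = -5/6
d8 = -3/2
d9 = 3/4
d10 = 11/4
d11 = -1/4
endpoint = (5/4, -21/4)

Apply edit: d1 := 1/2
  d6 = d1 + d5*5 - d3/2 = 11/4
  d7 = d1/3 + d2 - d4*4 = -5/6
  d8 = d5 - d6 = -3/2
  d9 = d2/4 = 3/4
  d10 = d5 + d2 - d9*2 = 11/4
  d11 = d8 + d5 = -1/4
Walk from origin (0, 0):
  seg 1: right by d7 = -5/6 → (-5/6, 0)
  seg 2: down by d5 = 5/4 → (-5/6, -5/4)
  seg 3: down by d10 = 11/4 → (-5/6, -4)
  seg 4: left by d7 = -5/6 → (0, -4)
  seg 5: right by d4 = 1 → (1, -4)
  seg 6: left by d11 = -1/4 → (5/4, -4)
  seg 7: down by d5 = 5/4 → (5/4, -21/4)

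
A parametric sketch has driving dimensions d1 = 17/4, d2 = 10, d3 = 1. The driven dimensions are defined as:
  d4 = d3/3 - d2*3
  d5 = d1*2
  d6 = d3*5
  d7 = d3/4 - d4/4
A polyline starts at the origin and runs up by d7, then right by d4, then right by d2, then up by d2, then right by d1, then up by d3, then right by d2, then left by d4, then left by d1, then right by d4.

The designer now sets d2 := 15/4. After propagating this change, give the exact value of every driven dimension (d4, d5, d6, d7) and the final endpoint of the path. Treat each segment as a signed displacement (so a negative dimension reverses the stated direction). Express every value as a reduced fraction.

Apply edit: d2 := 15/4
  d4 = d3/3 - d2*3 = -131/12
  d5 = d1*2 = 17/2
  d6 = d3*5 = 5
  d7 = d3/4 - d4/4 = 143/48
Walk from origin (0, 0):
  seg 1: up by d7 = 143/48 → (0, 143/48)
  seg 2: right by d4 = -131/12 → (-131/12, 143/48)
  seg 3: right by d2 = 15/4 → (-43/6, 143/48)
  seg 4: up by d2 = 15/4 → (-43/6, 323/48)
  seg 5: right by d1 = 17/4 → (-35/12, 323/48)
  seg 6: up by d3 = 1 → (-35/12, 371/48)
  seg 7: right by d2 = 15/4 → (5/6, 371/48)
  seg 8: left by d4 = -131/12 → (47/4, 371/48)
  seg 9: left by d1 = 17/4 → (15/2, 371/48)
  seg 10: right by d4 = -131/12 → (-41/12, 371/48)

d4 = -131/12
d5 = 17/2
d6 = 5
d7 = 143/48
endpoint = (-41/12, 371/48)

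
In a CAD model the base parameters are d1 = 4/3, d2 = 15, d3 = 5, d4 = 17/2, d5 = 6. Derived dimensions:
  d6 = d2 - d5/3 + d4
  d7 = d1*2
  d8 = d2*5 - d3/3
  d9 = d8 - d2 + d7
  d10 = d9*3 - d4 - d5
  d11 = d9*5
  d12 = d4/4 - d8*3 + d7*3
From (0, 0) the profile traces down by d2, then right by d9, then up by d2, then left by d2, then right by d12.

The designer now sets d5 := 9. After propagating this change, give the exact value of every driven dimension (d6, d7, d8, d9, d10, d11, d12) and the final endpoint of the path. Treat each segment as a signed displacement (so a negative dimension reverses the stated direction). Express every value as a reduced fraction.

d6 = 41/2
d7 = 8/3
d8 = 220/3
d9 = 61
d10 = 331/2
d11 = 305
d12 = -1679/8
endpoint = (-1311/8, 0)

Apply edit: d5 := 9
  d6 = d2 - d5/3 + d4 = 41/2
  d7 = d1*2 = 8/3
  d8 = d2*5 - d3/3 = 220/3
  d9 = d8 - d2 + d7 = 61
  d10 = d9*3 - d4 - d5 = 331/2
  d11 = d9*5 = 305
  d12 = d4/4 - d8*3 + d7*3 = -1679/8
Walk from origin (0, 0):
  seg 1: down by d2 = 15 → (0, -15)
  seg 2: right by d9 = 61 → (61, -15)
  seg 3: up by d2 = 15 → (61, 0)
  seg 4: left by d2 = 15 → (46, 0)
  seg 5: right by d12 = -1679/8 → (-1311/8, 0)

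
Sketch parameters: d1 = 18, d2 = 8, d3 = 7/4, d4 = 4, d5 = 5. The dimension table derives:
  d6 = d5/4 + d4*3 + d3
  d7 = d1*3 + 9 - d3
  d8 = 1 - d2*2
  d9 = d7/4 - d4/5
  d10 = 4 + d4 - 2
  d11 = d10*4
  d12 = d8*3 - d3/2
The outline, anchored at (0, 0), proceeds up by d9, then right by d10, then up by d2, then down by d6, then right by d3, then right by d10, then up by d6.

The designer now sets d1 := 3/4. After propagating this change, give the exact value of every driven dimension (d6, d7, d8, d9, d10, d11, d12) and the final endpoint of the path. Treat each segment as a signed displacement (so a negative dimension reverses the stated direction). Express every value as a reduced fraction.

d6 = 15
d7 = 19/2
d8 = -15
d9 = 63/40
d10 = 6
d11 = 24
d12 = -367/8
endpoint = (55/4, 383/40)

Apply edit: d1 := 3/4
  d6 = d5/4 + d4*3 + d3 = 15
  d7 = d1*3 + 9 - d3 = 19/2
  d8 = 1 - d2*2 = -15
  d9 = d7/4 - d4/5 = 63/40
  d10 = 4 + d4 - 2 = 6
  d11 = d10*4 = 24
  d12 = d8*3 - d3/2 = -367/8
Walk from origin (0, 0):
  seg 1: up by d9 = 63/40 → (0, 63/40)
  seg 2: right by d10 = 6 → (6, 63/40)
  seg 3: up by d2 = 8 → (6, 383/40)
  seg 4: down by d6 = 15 → (6, -217/40)
  seg 5: right by d3 = 7/4 → (31/4, -217/40)
  seg 6: right by d10 = 6 → (55/4, -217/40)
  seg 7: up by d6 = 15 → (55/4, 383/40)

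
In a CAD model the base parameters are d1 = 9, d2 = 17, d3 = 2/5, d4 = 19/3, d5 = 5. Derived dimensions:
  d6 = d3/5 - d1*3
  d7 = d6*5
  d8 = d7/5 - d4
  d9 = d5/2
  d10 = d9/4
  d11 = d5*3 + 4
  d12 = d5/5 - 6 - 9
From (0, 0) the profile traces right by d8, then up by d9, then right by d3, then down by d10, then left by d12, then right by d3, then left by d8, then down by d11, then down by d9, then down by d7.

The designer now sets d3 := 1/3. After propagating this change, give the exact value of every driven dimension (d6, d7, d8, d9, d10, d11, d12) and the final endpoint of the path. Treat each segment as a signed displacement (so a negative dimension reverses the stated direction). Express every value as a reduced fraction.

Apply edit: d3 := 1/3
  d6 = d3/5 - d1*3 = -404/15
  d7 = d6*5 = -404/3
  d8 = d7/5 - d4 = -499/15
  d9 = d5/2 = 5/2
  d10 = d9/4 = 5/8
  d11 = d5*3 + 4 = 19
  d12 = d5/5 - 6 - 9 = -14
Walk from origin (0, 0):
  seg 1: right by d8 = -499/15 → (-499/15, 0)
  seg 2: up by d9 = 5/2 → (-499/15, 5/2)
  seg 3: right by d3 = 1/3 → (-494/15, 5/2)
  seg 4: down by d10 = 5/8 → (-494/15, 15/8)
  seg 5: left by d12 = -14 → (-284/15, 15/8)
  seg 6: right by d3 = 1/3 → (-93/5, 15/8)
  seg 7: left by d8 = -499/15 → (44/3, 15/8)
  seg 8: down by d11 = 19 → (44/3, -137/8)
  seg 9: down by d9 = 5/2 → (44/3, -157/8)
  seg 10: down by d7 = -404/3 → (44/3, 2761/24)

d6 = -404/15
d7 = -404/3
d8 = -499/15
d9 = 5/2
d10 = 5/8
d11 = 19
d12 = -14
endpoint = (44/3, 2761/24)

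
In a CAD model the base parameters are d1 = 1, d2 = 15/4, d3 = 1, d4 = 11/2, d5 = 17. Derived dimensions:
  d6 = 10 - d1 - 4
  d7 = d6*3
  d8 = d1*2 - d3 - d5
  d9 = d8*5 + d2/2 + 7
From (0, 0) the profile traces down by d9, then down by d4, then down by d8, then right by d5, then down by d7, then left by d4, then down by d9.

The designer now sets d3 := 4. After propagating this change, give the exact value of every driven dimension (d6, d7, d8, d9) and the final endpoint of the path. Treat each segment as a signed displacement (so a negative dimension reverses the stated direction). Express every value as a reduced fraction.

d6 = 5
d7 = 15
d8 = -19
d9 = -689/8
endpoint = (23/2, 683/4)

Apply edit: d3 := 4
  d6 = 10 - d1 - 4 = 5
  d7 = d6*3 = 15
  d8 = d1*2 - d3 - d5 = -19
  d9 = d8*5 + d2/2 + 7 = -689/8
Walk from origin (0, 0):
  seg 1: down by d9 = -689/8 → (0, 689/8)
  seg 2: down by d4 = 11/2 → (0, 645/8)
  seg 3: down by d8 = -19 → (0, 797/8)
  seg 4: right by d5 = 17 → (17, 797/8)
  seg 5: down by d7 = 15 → (17, 677/8)
  seg 6: left by d4 = 11/2 → (23/2, 677/8)
  seg 7: down by d9 = -689/8 → (23/2, 683/4)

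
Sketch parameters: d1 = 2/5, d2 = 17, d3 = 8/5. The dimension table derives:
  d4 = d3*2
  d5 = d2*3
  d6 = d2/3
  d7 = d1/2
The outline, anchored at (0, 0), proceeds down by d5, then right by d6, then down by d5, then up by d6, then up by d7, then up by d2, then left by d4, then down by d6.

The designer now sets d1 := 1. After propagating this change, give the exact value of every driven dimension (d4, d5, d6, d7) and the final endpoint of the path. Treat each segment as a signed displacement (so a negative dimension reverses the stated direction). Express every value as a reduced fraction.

d4 = 16/5
d5 = 51
d6 = 17/3
d7 = 1/2
endpoint = (37/15, -169/2)

Apply edit: d1 := 1
  d4 = d3*2 = 16/5
  d5 = d2*3 = 51
  d6 = d2/3 = 17/3
  d7 = d1/2 = 1/2
Walk from origin (0, 0):
  seg 1: down by d5 = 51 → (0, -51)
  seg 2: right by d6 = 17/3 → (17/3, -51)
  seg 3: down by d5 = 51 → (17/3, -102)
  seg 4: up by d6 = 17/3 → (17/3, -289/3)
  seg 5: up by d7 = 1/2 → (17/3, -575/6)
  seg 6: up by d2 = 17 → (17/3, -473/6)
  seg 7: left by d4 = 16/5 → (37/15, -473/6)
  seg 8: down by d6 = 17/3 → (37/15, -169/2)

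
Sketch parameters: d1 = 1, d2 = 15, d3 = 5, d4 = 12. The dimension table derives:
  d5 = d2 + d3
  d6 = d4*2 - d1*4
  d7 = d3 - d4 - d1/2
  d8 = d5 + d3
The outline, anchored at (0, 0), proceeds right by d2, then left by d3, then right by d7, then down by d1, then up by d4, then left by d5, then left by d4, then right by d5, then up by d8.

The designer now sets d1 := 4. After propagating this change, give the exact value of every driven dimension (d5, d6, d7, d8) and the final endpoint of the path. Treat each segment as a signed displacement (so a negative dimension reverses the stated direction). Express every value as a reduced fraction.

d5 = 20
d6 = 8
d7 = -9
d8 = 25
endpoint = (-11, 33)

Apply edit: d1 := 4
  d5 = d2 + d3 = 20
  d6 = d4*2 - d1*4 = 8
  d7 = d3 - d4 - d1/2 = -9
  d8 = d5 + d3 = 25
Walk from origin (0, 0):
  seg 1: right by d2 = 15 → (15, 0)
  seg 2: left by d3 = 5 → (10, 0)
  seg 3: right by d7 = -9 → (1, 0)
  seg 4: down by d1 = 4 → (1, -4)
  seg 5: up by d4 = 12 → (1, 8)
  seg 6: left by d5 = 20 → (-19, 8)
  seg 7: left by d4 = 12 → (-31, 8)
  seg 8: right by d5 = 20 → (-11, 8)
  seg 9: up by d8 = 25 → (-11, 33)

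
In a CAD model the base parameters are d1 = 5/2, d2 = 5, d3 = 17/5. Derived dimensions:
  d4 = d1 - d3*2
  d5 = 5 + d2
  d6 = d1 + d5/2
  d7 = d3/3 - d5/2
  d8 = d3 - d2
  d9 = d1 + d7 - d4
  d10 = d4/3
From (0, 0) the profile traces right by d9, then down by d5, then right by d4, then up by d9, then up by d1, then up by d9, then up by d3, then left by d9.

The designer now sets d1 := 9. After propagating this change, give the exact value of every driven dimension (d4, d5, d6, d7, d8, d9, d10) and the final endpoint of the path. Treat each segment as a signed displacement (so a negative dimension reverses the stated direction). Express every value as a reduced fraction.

Apply edit: d1 := 9
  d4 = d1 - d3*2 = 11/5
  d5 = 5 + d2 = 10
  d6 = d1 + d5/2 = 14
  d7 = d3/3 - d5/2 = -58/15
  d8 = d3 - d2 = -8/5
  d9 = d1 + d7 - d4 = 44/15
  d10 = d4/3 = 11/15
Walk from origin (0, 0):
  seg 1: right by d9 = 44/15 → (44/15, 0)
  seg 2: down by d5 = 10 → (44/15, -10)
  seg 3: right by d4 = 11/5 → (77/15, -10)
  seg 4: up by d9 = 44/15 → (77/15, -106/15)
  seg 5: up by d1 = 9 → (77/15, 29/15)
  seg 6: up by d9 = 44/15 → (77/15, 73/15)
  seg 7: up by d3 = 17/5 → (77/15, 124/15)
  seg 8: left by d9 = 44/15 → (11/5, 124/15)

d4 = 11/5
d5 = 10
d6 = 14
d7 = -58/15
d8 = -8/5
d9 = 44/15
d10 = 11/15
endpoint = (11/5, 124/15)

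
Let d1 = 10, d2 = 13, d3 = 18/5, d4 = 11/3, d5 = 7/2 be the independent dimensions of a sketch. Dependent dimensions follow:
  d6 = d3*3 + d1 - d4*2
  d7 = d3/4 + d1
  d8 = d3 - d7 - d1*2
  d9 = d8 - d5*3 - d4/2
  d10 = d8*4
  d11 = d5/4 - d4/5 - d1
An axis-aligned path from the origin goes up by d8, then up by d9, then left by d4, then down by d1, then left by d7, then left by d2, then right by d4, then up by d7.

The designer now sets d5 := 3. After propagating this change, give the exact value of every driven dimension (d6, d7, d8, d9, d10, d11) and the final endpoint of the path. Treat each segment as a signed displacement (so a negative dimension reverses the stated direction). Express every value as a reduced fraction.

Apply edit: d5 := 3
  d6 = d3*3 + d1 - d4*2 = 202/15
  d7 = d3/4 + d1 = 109/10
  d8 = d3 - d7 - d1*2 = -273/10
  d9 = d8 - d5*3 - d4/2 = -572/15
  d10 = d8*4 = -546/5
  d11 = d5/4 - d4/5 - d1 = -599/60
Walk from origin (0, 0):
  seg 1: up by d8 = -273/10 → (0, -273/10)
  seg 2: up by d9 = -572/15 → (0, -1963/30)
  seg 3: left by d4 = 11/3 → (-11/3, -1963/30)
  seg 4: down by d1 = 10 → (-11/3, -2263/30)
  seg 5: left by d7 = 109/10 → (-437/30, -2263/30)
  seg 6: left by d2 = 13 → (-827/30, -2263/30)
  seg 7: right by d4 = 11/3 → (-239/10, -2263/30)
  seg 8: up by d7 = 109/10 → (-239/10, -968/15)

d6 = 202/15
d7 = 109/10
d8 = -273/10
d9 = -572/15
d10 = -546/5
d11 = -599/60
endpoint = (-239/10, -968/15)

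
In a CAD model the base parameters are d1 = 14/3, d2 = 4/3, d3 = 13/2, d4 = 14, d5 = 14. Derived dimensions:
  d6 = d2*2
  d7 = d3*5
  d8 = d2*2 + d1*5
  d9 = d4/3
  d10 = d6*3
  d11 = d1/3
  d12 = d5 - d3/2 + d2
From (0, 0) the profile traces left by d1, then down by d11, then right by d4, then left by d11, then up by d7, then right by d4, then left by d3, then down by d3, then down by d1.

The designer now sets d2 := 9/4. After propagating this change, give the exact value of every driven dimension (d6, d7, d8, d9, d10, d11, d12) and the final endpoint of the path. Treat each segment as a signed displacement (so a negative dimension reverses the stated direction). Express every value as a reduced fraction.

Apply edit: d2 := 9/4
  d6 = d2*2 = 9/2
  d7 = d3*5 = 65/2
  d8 = d2*2 + d1*5 = 167/6
  d9 = d4/3 = 14/3
  d10 = d6*3 = 27/2
  d11 = d1/3 = 14/9
  d12 = d5 - d3/2 + d2 = 13
Walk from origin (0, 0):
  seg 1: left by d1 = 14/3 → (-14/3, 0)
  seg 2: down by d11 = 14/9 → (-14/3, -14/9)
  seg 3: right by d4 = 14 → (28/3, -14/9)
  seg 4: left by d11 = 14/9 → (70/9, -14/9)
  seg 5: up by d7 = 65/2 → (70/9, 557/18)
  seg 6: right by d4 = 14 → (196/9, 557/18)
  seg 7: left by d3 = 13/2 → (275/18, 557/18)
  seg 8: down by d3 = 13/2 → (275/18, 220/9)
  seg 9: down by d1 = 14/3 → (275/18, 178/9)

d6 = 9/2
d7 = 65/2
d8 = 167/6
d9 = 14/3
d10 = 27/2
d11 = 14/9
d12 = 13
endpoint = (275/18, 178/9)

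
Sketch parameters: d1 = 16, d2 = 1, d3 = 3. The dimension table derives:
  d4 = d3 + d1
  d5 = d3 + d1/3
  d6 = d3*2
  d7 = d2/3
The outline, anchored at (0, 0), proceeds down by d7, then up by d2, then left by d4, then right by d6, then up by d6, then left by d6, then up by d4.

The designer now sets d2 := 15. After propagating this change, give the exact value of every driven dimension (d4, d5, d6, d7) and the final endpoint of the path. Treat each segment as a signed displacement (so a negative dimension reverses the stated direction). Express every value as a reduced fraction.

Apply edit: d2 := 15
  d4 = d3 + d1 = 19
  d5 = d3 + d1/3 = 25/3
  d6 = d3*2 = 6
  d7 = d2/3 = 5
Walk from origin (0, 0):
  seg 1: down by d7 = 5 → (0, -5)
  seg 2: up by d2 = 15 → (0, 10)
  seg 3: left by d4 = 19 → (-19, 10)
  seg 4: right by d6 = 6 → (-13, 10)
  seg 5: up by d6 = 6 → (-13, 16)
  seg 6: left by d6 = 6 → (-19, 16)
  seg 7: up by d4 = 19 → (-19, 35)

d4 = 19
d5 = 25/3
d6 = 6
d7 = 5
endpoint = (-19, 35)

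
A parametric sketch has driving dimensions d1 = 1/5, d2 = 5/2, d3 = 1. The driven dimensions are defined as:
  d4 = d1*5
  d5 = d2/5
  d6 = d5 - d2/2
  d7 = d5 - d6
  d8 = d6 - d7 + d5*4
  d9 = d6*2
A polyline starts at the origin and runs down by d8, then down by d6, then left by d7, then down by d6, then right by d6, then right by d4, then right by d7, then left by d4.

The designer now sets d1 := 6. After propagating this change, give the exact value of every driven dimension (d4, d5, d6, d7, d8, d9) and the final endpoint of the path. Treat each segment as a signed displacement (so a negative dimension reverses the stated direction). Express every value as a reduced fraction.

Apply edit: d1 := 6
  d4 = d1*5 = 30
  d5 = d2/5 = 1/2
  d6 = d5 - d2/2 = -3/4
  d7 = d5 - d6 = 5/4
  d8 = d6 - d7 + d5*4 = 0
  d9 = d6*2 = -3/2
Walk from origin (0, 0):
  seg 1: down by d8 = 0 → (0, 0)
  seg 2: down by d6 = -3/4 → (0, 3/4)
  seg 3: left by d7 = 5/4 → (-5/4, 3/4)
  seg 4: down by d6 = -3/4 → (-5/4, 3/2)
  seg 5: right by d6 = -3/4 → (-2, 3/2)
  seg 6: right by d4 = 30 → (28, 3/2)
  seg 7: right by d7 = 5/4 → (117/4, 3/2)
  seg 8: left by d4 = 30 → (-3/4, 3/2)

d4 = 30
d5 = 1/2
d6 = -3/4
d7 = 5/4
d8 = 0
d9 = -3/2
endpoint = (-3/4, 3/2)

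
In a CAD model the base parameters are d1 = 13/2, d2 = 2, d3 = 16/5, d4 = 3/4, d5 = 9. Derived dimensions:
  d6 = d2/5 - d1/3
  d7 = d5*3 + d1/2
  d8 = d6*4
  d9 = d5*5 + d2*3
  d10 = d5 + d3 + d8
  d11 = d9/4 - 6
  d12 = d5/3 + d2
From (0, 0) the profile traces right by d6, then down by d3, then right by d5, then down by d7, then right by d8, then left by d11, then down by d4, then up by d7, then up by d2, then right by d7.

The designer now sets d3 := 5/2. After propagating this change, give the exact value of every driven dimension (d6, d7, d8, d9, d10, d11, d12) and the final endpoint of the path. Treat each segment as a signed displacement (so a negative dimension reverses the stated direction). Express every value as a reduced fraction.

Apply edit: d3 := 5/2
  d6 = d2/5 - d1/3 = -53/30
  d7 = d5*3 + d1/2 = 121/4
  d8 = d6*4 = -106/15
  d9 = d5*5 + d2*3 = 51
  d10 = d5 + d3 + d8 = 133/30
  d11 = d9/4 - 6 = 27/4
  d12 = d5/3 + d2 = 5
Walk from origin (0, 0):
  seg 1: right by d6 = -53/30 → (-53/30, 0)
  seg 2: down by d3 = 5/2 → (-53/30, -5/2)
  seg 3: right by d5 = 9 → (217/30, -5/2)
  seg 4: down by d7 = 121/4 → (217/30, -131/4)
  seg 5: right by d8 = -106/15 → (1/6, -131/4)
  seg 6: left by d11 = 27/4 → (-79/12, -131/4)
  seg 7: down by d4 = 3/4 → (-79/12, -67/2)
  seg 8: up by d7 = 121/4 → (-79/12, -13/4)
  seg 9: up by d2 = 2 → (-79/12, -5/4)
  seg 10: right by d7 = 121/4 → (71/3, -5/4)

d6 = -53/30
d7 = 121/4
d8 = -106/15
d9 = 51
d10 = 133/30
d11 = 27/4
d12 = 5
endpoint = (71/3, -5/4)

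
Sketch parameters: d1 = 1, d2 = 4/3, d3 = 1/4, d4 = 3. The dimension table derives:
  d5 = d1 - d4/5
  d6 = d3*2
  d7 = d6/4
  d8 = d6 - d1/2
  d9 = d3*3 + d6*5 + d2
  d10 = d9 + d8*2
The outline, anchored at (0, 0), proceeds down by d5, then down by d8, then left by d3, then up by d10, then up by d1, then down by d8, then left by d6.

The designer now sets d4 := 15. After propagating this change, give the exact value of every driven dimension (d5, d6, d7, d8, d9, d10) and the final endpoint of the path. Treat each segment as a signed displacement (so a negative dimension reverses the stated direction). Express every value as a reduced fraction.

Apply edit: d4 := 15
  d5 = d1 - d4/5 = -2
  d6 = d3*2 = 1/2
  d7 = d6/4 = 1/8
  d8 = d6 - d1/2 = 0
  d9 = d3*3 + d6*5 + d2 = 55/12
  d10 = d9 + d8*2 = 55/12
Walk from origin (0, 0):
  seg 1: down by d5 = -2 → (0, 2)
  seg 2: down by d8 = 0 → (0, 2)
  seg 3: left by d3 = 1/4 → (-1/4, 2)
  seg 4: up by d10 = 55/12 → (-1/4, 79/12)
  seg 5: up by d1 = 1 → (-1/4, 91/12)
  seg 6: down by d8 = 0 → (-1/4, 91/12)
  seg 7: left by d6 = 1/2 → (-3/4, 91/12)

d5 = -2
d6 = 1/2
d7 = 1/8
d8 = 0
d9 = 55/12
d10 = 55/12
endpoint = (-3/4, 91/12)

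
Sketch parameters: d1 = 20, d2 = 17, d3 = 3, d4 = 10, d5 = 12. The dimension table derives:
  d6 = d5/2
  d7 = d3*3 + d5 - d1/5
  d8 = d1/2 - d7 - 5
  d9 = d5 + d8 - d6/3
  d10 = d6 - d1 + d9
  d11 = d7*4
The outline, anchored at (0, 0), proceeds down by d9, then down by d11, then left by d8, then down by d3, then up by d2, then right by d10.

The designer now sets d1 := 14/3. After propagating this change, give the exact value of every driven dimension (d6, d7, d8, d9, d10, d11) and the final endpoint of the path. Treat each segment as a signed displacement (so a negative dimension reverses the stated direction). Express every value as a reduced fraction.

d6 = 6
d7 = 301/15
d8 = -341/15
d9 = -191/15
d10 = -57/5
d11 = 1204/15
endpoint = (34/3, -803/15)

Apply edit: d1 := 14/3
  d6 = d5/2 = 6
  d7 = d3*3 + d5 - d1/5 = 301/15
  d8 = d1/2 - d7 - 5 = -341/15
  d9 = d5 + d8 - d6/3 = -191/15
  d10 = d6 - d1 + d9 = -57/5
  d11 = d7*4 = 1204/15
Walk from origin (0, 0):
  seg 1: down by d9 = -191/15 → (0, 191/15)
  seg 2: down by d11 = 1204/15 → (0, -1013/15)
  seg 3: left by d8 = -341/15 → (341/15, -1013/15)
  seg 4: down by d3 = 3 → (341/15, -1058/15)
  seg 5: up by d2 = 17 → (341/15, -803/15)
  seg 6: right by d10 = -57/5 → (34/3, -803/15)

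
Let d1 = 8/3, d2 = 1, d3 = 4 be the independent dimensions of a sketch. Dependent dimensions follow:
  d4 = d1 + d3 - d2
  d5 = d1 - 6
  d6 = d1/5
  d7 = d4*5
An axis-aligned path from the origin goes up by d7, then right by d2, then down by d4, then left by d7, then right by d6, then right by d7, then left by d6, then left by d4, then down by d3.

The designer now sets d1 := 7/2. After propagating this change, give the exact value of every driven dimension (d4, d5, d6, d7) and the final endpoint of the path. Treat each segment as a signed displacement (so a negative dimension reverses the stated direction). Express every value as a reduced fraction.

Apply edit: d1 := 7/2
  d4 = d1 + d3 - d2 = 13/2
  d5 = d1 - 6 = -5/2
  d6 = d1/5 = 7/10
  d7 = d4*5 = 65/2
Walk from origin (0, 0):
  seg 1: up by d7 = 65/2 → (0, 65/2)
  seg 2: right by d2 = 1 → (1, 65/2)
  seg 3: down by d4 = 13/2 → (1, 26)
  seg 4: left by d7 = 65/2 → (-63/2, 26)
  seg 5: right by d6 = 7/10 → (-154/5, 26)
  seg 6: right by d7 = 65/2 → (17/10, 26)
  seg 7: left by d6 = 7/10 → (1, 26)
  seg 8: left by d4 = 13/2 → (-11/2, 26)
  seg 9: down by d3 = 4 → (-11/2, 22)

d4 = 13/2
d5 = -5/2
d6 = 7/10
d7 = 65/2
endpoint = (-11/2, 22)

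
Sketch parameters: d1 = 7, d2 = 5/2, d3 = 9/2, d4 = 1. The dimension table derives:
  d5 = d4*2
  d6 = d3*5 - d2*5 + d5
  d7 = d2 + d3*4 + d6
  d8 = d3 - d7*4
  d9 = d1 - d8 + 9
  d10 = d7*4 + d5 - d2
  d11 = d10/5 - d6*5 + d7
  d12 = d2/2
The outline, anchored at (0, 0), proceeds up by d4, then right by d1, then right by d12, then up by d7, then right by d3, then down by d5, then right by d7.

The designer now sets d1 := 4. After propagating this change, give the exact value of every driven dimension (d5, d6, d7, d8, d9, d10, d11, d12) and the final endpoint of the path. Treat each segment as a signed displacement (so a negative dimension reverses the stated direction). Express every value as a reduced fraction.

Apply edit: d1 := 4
  d5 = d4*2 = 2
  d6 = d3*5 - d2*5 + d5 = 12
  d7 = d2 + d3*4 + d6 = 65/2
  d8 = d3 - d7*4 = -251/2
  d9 = d1 - d8 + 9 = 277/2
  d10 = d7*4 + d5 - d2 = 259/2
  d11 = d10/5 - d6*5 + d7 = -8/5
  d12 = d2/2 = 5/4
Walk from origin (0, 0):
  seg 1: up by d4 = 1 → (0, 1)
  seg 2: right by d1 = 4 → (4, 1)
  seg 3: right by d12 = 5/4 → (21/4, 1)
  seg 4: up by d7 = 65/2 → (21/4, 67/2)
  seg 5: right by d3 = 9/2 → (39/4, 67/2)
  seg 6: down by d5 = 2 → (39/4, 63/2)
  seg 7: right by d7 = 65/2 → (169/4, 63/2)

d5 = 2
d6 = 12
d7 = 65/2
d8 = -251/2
d9 = 277/2
d10 = 259/2
d11 = -8/5
d12 = 5/4
endpoint = (169/4, 63/2)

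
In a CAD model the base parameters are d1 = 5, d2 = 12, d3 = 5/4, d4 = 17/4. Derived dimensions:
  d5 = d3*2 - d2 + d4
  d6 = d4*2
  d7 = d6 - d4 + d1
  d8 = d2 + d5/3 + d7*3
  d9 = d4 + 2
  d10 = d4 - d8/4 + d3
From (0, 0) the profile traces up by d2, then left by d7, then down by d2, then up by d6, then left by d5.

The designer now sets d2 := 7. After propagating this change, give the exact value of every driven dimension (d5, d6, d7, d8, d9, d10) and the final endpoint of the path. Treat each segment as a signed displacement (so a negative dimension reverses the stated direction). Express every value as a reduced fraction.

Apply edit: d2 := 7
  d5 = d3*2 - d2 + d4 = -1/4
  d6 = d4*2 = 17/2
  d7 = d6 - d4 + d1 = 37/4
  d8 = d2 + d5/3 + d7*3 = 104/3
  d9 = d4 + 2 = 25/4
  d10 = d4 - d8/4 + d3 = -19/6
Walk from origin (0, 0):
  seg 1: up by d2 = 7 → (0, 7)
  seg 2: left by d7 = 37/4 → (-37/4, 7)
  seg 3: down by d2 = 7 → (-37/4, 0)
  seg 4: up by d6 = 17/2 → (-37/4, 17/2)
  seg 5: left by d5 = -1/4 → (-9, 17/2)

d5 = -1/4
d6 = 17/2
d7 = 37/4
d8 = 104/3
d9 = 25/4
d10 = -19/6
endpoint = (-9, 17/2)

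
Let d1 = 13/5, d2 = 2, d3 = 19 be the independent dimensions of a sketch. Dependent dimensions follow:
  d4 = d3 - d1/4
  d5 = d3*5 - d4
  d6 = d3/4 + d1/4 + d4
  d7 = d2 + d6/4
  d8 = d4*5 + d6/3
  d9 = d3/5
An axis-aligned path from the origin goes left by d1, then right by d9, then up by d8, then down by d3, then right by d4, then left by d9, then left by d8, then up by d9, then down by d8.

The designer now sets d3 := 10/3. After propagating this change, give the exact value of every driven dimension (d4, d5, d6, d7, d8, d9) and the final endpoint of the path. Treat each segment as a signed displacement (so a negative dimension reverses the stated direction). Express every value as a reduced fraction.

d4 = 161/60
d5 = 839/60
d6 = 25/6
d7 = 73/24
d8 = 533/36
d9 = 2/3
endpoint = (-265/18, -8/3)

Apply edit: d3 := 10/3
  d4 = d3 - d1/4 = 161/60
  d5 = d3*5 - d4 = 839/60
  d6 = d3/4 + d1/4 + d4 = 25/6
  d7 = d2 + d6/4 = 73/24
  d8 = d4*5 + d6/3 = 533/36
  d9 = d3/5 = 2/3
Walk from origin (0, 0):
  seg 1: left by d1 = 13/5 → (-13/5, 0)
  seg 2: right by d9 = 2/3 → (-29/15, 0)
  seg 3: up by d8 = 533/36 → (-29/15, 533/36)
  seg 4: down by d3 = 10/3 → (-29/15, 413/36)
  seg 5: right by d4 = 161/60 → (3/4, 413/36)
  seg 6: left by d9 = 2/3 → (1/12, 413/36)
  seg 7: left by d8 = 533/36 → (-265/18, 413/36)
  seg 8: up by d9 = 2/3 → (-265/18, 437/36)
  seg 9: down by d8 = 533/36 → (-265/18, -8/3)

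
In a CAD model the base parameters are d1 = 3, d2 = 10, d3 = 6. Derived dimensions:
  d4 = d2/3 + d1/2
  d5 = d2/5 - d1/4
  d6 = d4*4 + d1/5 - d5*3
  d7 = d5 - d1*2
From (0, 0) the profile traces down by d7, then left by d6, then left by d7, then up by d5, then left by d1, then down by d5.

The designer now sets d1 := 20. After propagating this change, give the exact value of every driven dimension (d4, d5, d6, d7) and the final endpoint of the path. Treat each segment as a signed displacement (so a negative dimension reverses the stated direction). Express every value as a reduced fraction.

Apply edit: d1 := 20
  d4 = d2/3 + d1/2 = 40/3
  d5 = d2/5 - d1/4 = -3
  d6 = d4*4 + d1/5 - d5*3 = 199/3
  d7 = d5 - d1*2 = -43
Walk from origin (0, 0):
  seg 1: down by d7 = -43 → (0, 43)
  seg 2: left by d6 = 199/3 → (-199/3, 43)
  seg 3: left by d7 = -43 → (-70/3, 43)
  seg 4: up by d5 = -3 → (-70/3, 40)
  seg 5: left by d1 = 20 → (-130/3, 40)
  seg 6: down by d5 = -3 → (-130/3, 43)

d4 = 40/3
d5 = -3
d6 = 199/3
d7 = -43
endpoint = (-130/3, 43)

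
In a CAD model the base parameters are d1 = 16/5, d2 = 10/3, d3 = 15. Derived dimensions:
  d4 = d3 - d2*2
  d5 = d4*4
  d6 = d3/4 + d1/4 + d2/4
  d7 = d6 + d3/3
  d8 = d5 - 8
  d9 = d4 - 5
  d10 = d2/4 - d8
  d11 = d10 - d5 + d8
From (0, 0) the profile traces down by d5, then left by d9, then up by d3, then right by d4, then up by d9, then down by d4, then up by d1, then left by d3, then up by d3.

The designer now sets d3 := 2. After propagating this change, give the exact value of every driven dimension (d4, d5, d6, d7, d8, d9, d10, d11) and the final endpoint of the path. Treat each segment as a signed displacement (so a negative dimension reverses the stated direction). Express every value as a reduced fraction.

d4 = -14/3
d5 = -56/3
d6 = 32/15
d7 = 14/5
d8 = -80/3
d9 = -29/3
d10 = 55/2
d11 = 39/2
endpoint = (3, 313/15)

Apply edit: d3 := 2
  d4 = d3 - d2*2 = -14/3
  d5 = d4*4 = -56/3
  d6 = d3/4 + d1/4 + d2/4 = 32/15
  d7 = d6 + d3/3 = 14/5
  d8 = d5 - 8 = -80/3
  d9 = d4 - 5 = -29/3
  d10 = d2/4 - d8 = 55/2
  d11 = d10 - d5 + d8 = 39/2
Walk from origin (0, 0):
  seg 1: down by d5 = -56/3 → (0, 56/3)
  seg 2: left by d9 = -29/3 → (29/3, 56/3)
  seg 3: up by d3 = 2 → (29/3, 62/3)
  seg 4: right by d4 = -14/3 → (5, 62/3)
  seg 5: up by d9 = -29/3 → (5, 11)
  seg 6: down by d4 = -14/3 → (5, 47/3)
  seg 7: up by d1 = 16/5 → (5, 283/15)
  seg 8: left by d3 = 2 → (3, 283/15)
  seg 9: up by d3 = 2 → (3, 313/15)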